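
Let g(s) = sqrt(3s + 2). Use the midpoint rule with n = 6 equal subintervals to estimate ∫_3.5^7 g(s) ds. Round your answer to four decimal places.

Δs = (7 − 3.5)/6 = 7/12.
Midpoints: 91/24, 4.375, 119/24, 133/24, 6.125, 161/24.
g(91/24) ≈ 3.6572, g(4.375) ≈ 3.8891, g(119/24) ≈ 4.1079, g(133/24) ≈ 4.3157, g(6.125) ≈ 4.5139, g(161/24) ≈ 4.7037.
Sum = Δs · [g(91/24) + g(4.375) + g(119/24) + ...].
Sum ≈ 14.6927.

14.6927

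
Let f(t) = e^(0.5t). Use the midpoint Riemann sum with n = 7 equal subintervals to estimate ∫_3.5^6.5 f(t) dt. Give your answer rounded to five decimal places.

Δt = (6.5 − 3.5)/7 = 3/7.
Midpoints: 26/7, 29/7, 32/7, 5, 38/7, 41/7, 44/7.
f(26/7) ≈ 6.40541, f(29/7) ≈ 7.93615, f(32/7) ≈ 9.83271, f(5) ≈ 12.18249, f(38/7) ≈ 15.09382, f(41/7) ≈ 18.70090, f(44/7) ≈ 23.16997.
Sum = Δt · [f(26/7) + f(29/7) + f(32/7) + ...].
Sum ≈ 39.99491.

39.99491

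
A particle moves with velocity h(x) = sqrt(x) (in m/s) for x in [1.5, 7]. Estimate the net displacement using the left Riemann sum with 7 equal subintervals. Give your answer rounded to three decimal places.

Δx = (7 − 1.5)/7 = 11/14.
Left endpoints: 1.5, 16/7, 43/14, 27/7, 65/14, 38/7, 87/14.
h(1.5) ≈ 1.225, h(16/7) ≈ 1.512, h(43/14) ≈ 1.753, h(27/7) ≈ 1.964, h(65/14) ≈ 2.155, h(38/7) ≈ 2.330, h(87/14) ≈ 2.493.
Sum = Δx · [h(1.5) + h(16/7) + h(43/14) + ...].
Sum ≈ 10.553.

10.553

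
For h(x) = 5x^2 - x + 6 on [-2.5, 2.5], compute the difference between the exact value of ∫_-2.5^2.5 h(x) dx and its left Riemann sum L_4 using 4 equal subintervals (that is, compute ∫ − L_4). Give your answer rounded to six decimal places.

-9.635417

Exact integral: ∫_-2.5^2.5 h(x) dx ≈ 82.08333333.
L_4 = 91.71875.
Error ≈ 82.08333333 − 91.71875 ≈ -9.635417.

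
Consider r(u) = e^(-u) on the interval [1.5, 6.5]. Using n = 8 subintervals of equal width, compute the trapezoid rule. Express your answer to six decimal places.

0.228795

Δu = (6.5 − 1.5)/8 = 0.625.
r(1.5) ≈ 0.223130, r(2.125) ≈ 0.119433, r(2.75) ≈ 0.063928, r(3.375) ≈ 0.034218, r(4) ≈ 0.018316, r(4.625) ≈ 0.009804, r(5.25) ≈ 0.005248, r(5.875) ≈ 0.002809, r(6.5) ≈ 0.001503.
T_8 = (Δu/2)·[r(u_0) + 2r(u_1) + ... + 2r(u_{7}) + r(u_8)].
Sum ≈ 0.228795.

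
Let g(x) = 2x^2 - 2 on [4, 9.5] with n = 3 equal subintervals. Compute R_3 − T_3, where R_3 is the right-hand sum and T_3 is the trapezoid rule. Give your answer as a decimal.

136.125

R_3 ≈ 660.20370370.
T_3 ≈ 524.07870370.
R_3 − T_3 = 136.125.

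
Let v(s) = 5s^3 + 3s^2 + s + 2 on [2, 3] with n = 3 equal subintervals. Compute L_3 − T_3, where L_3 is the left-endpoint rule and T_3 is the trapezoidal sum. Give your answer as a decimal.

L_3 = 87.
T_3 = 105.5.
L_3 − T_3 = -18.5.

-18.5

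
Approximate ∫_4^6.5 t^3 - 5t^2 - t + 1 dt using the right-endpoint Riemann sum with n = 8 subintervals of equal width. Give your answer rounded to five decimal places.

Δt = (6.5 − 4)/8 = 0.3125.
Right endpoints: 4.3125, 4.625, 4.9375, 5.25, 5.5625, 5.875, 6.1875, 6.5.
f(4.3125) = -65939/4096, f(4.625) = -5963/512, f(4.9375) = -22369/4096, f(5.25) = 2.640625, f(5.5625) = 52601/4096, f(5.875) = 12967/512, f(6.1875) = 164971/4096, f(6.5) = 57.875.
Sum = Δt · [f(4.3125) + f(4.625) + f(4.9375) + ...].
Sum ≈ 33.04810.

33.04810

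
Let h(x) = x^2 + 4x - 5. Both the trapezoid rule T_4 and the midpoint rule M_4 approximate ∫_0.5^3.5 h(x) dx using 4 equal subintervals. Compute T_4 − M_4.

T_4 = 23.53125.
M_4 = 23.109375.
T_4 − M_4 = 0.421875.

0.421875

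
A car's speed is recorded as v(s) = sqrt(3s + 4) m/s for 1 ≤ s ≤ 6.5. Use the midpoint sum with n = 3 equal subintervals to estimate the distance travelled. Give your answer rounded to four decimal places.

21.2352

Δs = (6.5 − 1)/3 = 11/6.
Midpoints: 23/12, 3.75, 67/12.
v(23/12) ≈ 3.1225, v(3.75) ≈ 3.9051, v(67/12) ≈ 4.5552.
Sum = Δs · [v(23/12) + v(3.75) + v(67/12)].
Sum ≈ 21.2352.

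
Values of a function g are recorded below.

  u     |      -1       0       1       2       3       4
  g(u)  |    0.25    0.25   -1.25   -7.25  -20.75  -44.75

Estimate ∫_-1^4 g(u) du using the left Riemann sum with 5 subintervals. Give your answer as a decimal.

Δu = 1.
Sum = 1·[0.25 + 0.25 + (-1.25) + (-7.25) + (-20.75)] = -28.75.

-28.75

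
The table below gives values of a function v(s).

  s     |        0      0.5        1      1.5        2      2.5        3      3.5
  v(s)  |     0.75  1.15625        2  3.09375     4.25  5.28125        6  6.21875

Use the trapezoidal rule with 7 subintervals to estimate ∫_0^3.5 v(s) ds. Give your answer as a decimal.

12.6328125

Δs = 0.5.
T_7 = (0.5/2)·[0.75 + 2·1.15625 + 2·2 + 2·3.09375 + 2·4.25 + 2·5.28125 + 2·6 + 6.21875] = 12.6328125.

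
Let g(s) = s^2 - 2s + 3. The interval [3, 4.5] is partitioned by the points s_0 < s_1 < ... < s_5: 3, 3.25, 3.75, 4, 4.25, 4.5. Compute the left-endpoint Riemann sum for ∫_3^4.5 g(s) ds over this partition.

Subinterval widths: 0.25, 0.5, 0.25, 0.25, 0.25.
Left endpoints: 3, 3.25, 3.75, 4, 4.25.
g(3) = 6, g(3.25) = 7.0625, g(3.75) = 9.5625, g(4) = 11, g(4.25) = 12.5625.
Sum = Σ Δs_i · g(s_i).
Sum = 13.3125.

13.3125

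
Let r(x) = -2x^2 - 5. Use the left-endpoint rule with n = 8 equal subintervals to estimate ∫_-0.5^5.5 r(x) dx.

-119.625

Δx = (5.5 − (-0.5))/8 = 0.75.
Left endpoints: -0.5, 0.25, 1, 1.75, 2.5, 3.25, 4, 4.75.
r(-0.5) = -5.5, r(0.25) = -5.125, r(1) = -7, r(1.75) = -11.125, r(2.5) = -17.5, r(3.25) = -26.125, r(4) = -37, r(4.75) = -50.125.
Sum = Δx · [r(-0.5) + r(0.25) + r(1) + ...].
Sum = -119.625.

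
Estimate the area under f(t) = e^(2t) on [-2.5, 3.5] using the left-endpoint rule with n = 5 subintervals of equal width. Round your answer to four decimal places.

131.2909

Δt = (3.5 − (-2.5))/5 = 1.2.
Left endpoints: -2.5, -1.3, -0.1, 1.1, 2.3.
f(-2.5) ≈ 0.0067, f(-1.3) ≈ 0.0743, f(-0.1) ≈ 0.8187, f(1.1) ≈ 9.0250, f(2.3) ≈ 99.4843.
Sum = Δt · [f(-2.5) + f(-1.3) + f(-0.1) + f(1.1) + f(2.3)].
Sum ≈ 131.2909.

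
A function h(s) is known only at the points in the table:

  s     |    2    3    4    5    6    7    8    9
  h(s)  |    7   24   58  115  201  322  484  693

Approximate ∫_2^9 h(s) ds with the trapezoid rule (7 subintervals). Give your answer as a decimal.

Δs = 1.
T_7 = (1/2)·[7 + 2·24 + 2·58 + 2·115 + 2·201 + 2·322 + 2·484 + 693] = 1554.

1554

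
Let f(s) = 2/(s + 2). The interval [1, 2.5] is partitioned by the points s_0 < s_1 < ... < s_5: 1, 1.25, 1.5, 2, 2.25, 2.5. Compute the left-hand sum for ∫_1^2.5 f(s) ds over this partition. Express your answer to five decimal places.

0.84887

Subinterval widths: 0.25, 0.25, 0.5, 0.25, 0.25.
Left endpoints: 1, 1.25, 1.5, 2, 2.25.
f(1) = 2/3, f(1.25) = 8/13, f(1.5) = 4/7, f(2) = 0.5, f(2.25) = 8/17.
Sum = Σ Δs_i · f(s_i).
Sum ≈ 0.84887.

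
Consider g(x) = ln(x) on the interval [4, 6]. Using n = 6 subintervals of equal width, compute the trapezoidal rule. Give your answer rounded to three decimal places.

3.205

Δx = (6 − 4)/6 = 1/3.
g(4) ≈ 1.386, g(13/3) ≈ 1.466, g(14/3) ≈ 1.540, g(5) ≈ 1.609, g(16/3) ≈ 1.674, g(17/3) ≈ 1.735, g(6) ≈ 1.792.
T_6 = (Δx/2)·[g(x_0) + 2g(x_1) + ... + 2g(x_{5}) + g(x_6)].
Sum ≈ 3.205.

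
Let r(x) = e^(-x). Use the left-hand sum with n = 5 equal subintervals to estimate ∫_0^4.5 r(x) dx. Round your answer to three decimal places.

Δx = (4.5 − 0)/5 = 0.9.
Left endpoints: 0, 0.9, 1.8, 2.7, 3.6.
r(0) ≈ 1.000, r(0.9) ≈ 0.407, r(1.8) ≈ 0.165, r(2.7) ≈ 0.067, r(3.6) ≈ 0.027.
Sum = Δx · [r(0) + r(0.9) + r(1.8) + r(2.7) + r(3.6)].
Sum ≈ 1.500.

1.500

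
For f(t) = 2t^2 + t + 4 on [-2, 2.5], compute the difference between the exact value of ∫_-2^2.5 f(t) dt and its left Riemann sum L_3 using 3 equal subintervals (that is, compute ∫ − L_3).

Exact integral: ∫_-2^2.5 f(t) dt = 34.875.
L_3 = 31.5.
Error = 34.875 − 31.5 = 3.375.

3.375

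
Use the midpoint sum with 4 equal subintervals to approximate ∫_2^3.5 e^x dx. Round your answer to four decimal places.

25.5763

Δx = (3.5 − 2)/4 = 0.375.
Midpoints: 2.1875, 2.5625, 2.9375, 3.3125.
f(2.1875) ≈ 8.9129, f(2.5625) ≈ 12.9682, f(2.9375) ≈ 18.8686, f(3.3125) ≈ 27.4537.
Sum = Δx · [f(2.1875) + f(2.5625) + f(2.9375) + f(3.3125)].
Sum ≈ 25.5763.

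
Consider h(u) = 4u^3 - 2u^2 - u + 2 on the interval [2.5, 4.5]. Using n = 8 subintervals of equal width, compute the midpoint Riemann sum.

Δu = (4.5 − 2.5)/8 = 0.25.
Midpoints: 2.625, 2.875, 3.125, 3.375, 3.625, 3.875, 4.125, 4.375.
h(2.625) = 57.9453125, h(2.875) = 77.6484375, h(3.125) = 101.4140625, h(3.375) = 129.6171875, h(3.625) = 162.6328125, h(3.875) = 200.8359375, h(4.125) = 244.6015625, h(4.375) = 294.3046875.
Sum = Δu · [h(2.625) + h(2.875) + h(3.125) + ...].
Sum = 317.25.

317.25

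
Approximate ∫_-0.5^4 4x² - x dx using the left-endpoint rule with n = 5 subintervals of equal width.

53.73

Δx = (4 − (-0.5))/5 = 0.9.
Left endpoints: -0.5, 0.4, 1.3, 2.2, 3.1.
f(-0.5) = 1.5, f(0.4) = 0.24, f(1.3) = 5.46, f(2.2) = 17.16, f(3.1) = 35.34.
Sum = Δx · [f(-0.5) + f(0.4) + f(1.3) + f(2.2) + f(3.1)].
Sum = 53.73.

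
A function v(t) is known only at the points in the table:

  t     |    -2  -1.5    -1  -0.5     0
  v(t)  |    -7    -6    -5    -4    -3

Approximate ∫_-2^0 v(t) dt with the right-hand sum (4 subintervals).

Δt = 0.5.
Sum = 0.5·[(-6) + (-5) + (-4) + (-3)] = -9.

-9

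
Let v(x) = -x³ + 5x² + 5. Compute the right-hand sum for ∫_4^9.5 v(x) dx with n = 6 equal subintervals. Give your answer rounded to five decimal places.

Δx = (9.5 − 4)/6 = 11/12.
Right endpoints: 59/12, 35/6, 6.75, 23/3, 103/12, 9.5.
v(59/12) = 12121/1728, v(35/6) = -5045/216, v(6.75) = -74.734375, v(23/3) = -4097/27, v(103/12) = -447547/1728, v(9.5) = -401.125.
Sum = Δx · [v(59/12) + v(35/6) + v(6.75) + ...].
Sum ≈ -827.69430.

-827.69430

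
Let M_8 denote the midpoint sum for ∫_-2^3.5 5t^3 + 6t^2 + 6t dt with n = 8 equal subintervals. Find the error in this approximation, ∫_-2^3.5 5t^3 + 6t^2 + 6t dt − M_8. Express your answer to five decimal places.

Exact integral: ∫_-2^3.5 f(t) dt = 294.078125.
M_8 ≈ 290.3411865.
Error ≈ 294.078125 − 290.3411865 ≈ 3.73694.

3.73694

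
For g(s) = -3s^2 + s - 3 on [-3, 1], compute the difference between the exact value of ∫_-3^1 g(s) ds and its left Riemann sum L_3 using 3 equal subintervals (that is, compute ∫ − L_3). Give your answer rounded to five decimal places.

22.22222

Exact integral: ∫_-3^1 g(s) ds = -44.
L_3 ≈ -66.2222222.
Error ≈ -44 − (-66.2222222) ≈ 22.22222.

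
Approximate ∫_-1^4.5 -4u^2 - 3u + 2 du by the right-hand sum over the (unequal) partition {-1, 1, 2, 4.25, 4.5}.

-239.875

Subinterval widths: 2, 1, 2.25, 0.25.
Right endpoints: 1, 2, 4.25, 4.5.
f(1) = -5, f(2) = -20, f(4.25) = -83, f(4.5) = -92.5.
Sum = Σ Δu_i · f(u_i).
Sum = -239.875.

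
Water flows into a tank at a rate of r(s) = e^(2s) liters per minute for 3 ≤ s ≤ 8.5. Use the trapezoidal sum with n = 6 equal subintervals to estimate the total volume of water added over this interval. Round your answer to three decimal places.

15284523.082

Δs = (8.5 − 3)/6 = 11/12.
r(3) ≈ 403.429, r(47/12) ≈ 2523.326, r(29/6) ≈ 15782.652, r(5.75) ≈ 98715.771, r(20/3) ≈ 617437.627, r(91/12) ≈ 3861887.713, r(8.5) ≈ 24154952.754.
T_6 = (Δs/2)·[r(s_0) + 2r(s_1) + ... + 2r(s_{5}) + r(s_6)].
Sum ≈ 15284523.082.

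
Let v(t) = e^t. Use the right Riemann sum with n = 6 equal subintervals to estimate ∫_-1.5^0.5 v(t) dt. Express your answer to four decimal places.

Δt = (0.5 − (-1.5))/6 = 1/3.
Right endpoints: -7/6, -5/6, -0.5, -1/6, 1/6, 0.5.
v(-7/6) ≈ 0.3114, v(-5/6) ≈ 0.4346, v(-0.5) ≈ 0.6065, v(-1/6) ≈ 0.8465, v(1/6) ≈ 1.1814, v(0.5) ≈ 1.6487.
Sum = Δt · [v(-7/6) + v(-5/6) + v(-0.5) + ...].
Sum ≈ 1.6764.

1.6764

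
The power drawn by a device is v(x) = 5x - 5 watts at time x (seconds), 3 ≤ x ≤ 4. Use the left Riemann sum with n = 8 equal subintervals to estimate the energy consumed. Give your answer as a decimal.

12.1875

Δx = (4 − 3)/8 = 0.125.
Left endpoints: 3, 3.125, 3.25, 3.375, 3.5, 3.625, 3.75, 3.875.
v(3) = 10, v(3.125) = 10.625, v(3.25) = 11.25, v(3.375) = 11.875, v(3.5) = 12.5, v(3.625) = 13.125, v(3.75) = 13.75, v(3.875) = 14.375.
Sum = Δx · [v(3) + v(3.125) + v(3.25) + ...].
Sum = 12.1875.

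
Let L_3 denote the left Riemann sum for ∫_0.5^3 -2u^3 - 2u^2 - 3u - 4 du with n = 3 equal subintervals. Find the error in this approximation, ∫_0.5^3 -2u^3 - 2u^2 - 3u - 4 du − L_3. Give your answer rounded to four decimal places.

Exact integral: ∫_0.5^3 f(u) du ≈ -81.510417.
L_3 ≈ -52.314815.
Error ≈ -81.510417 − (-52.314815) ≈ -29.1956.

-29.1956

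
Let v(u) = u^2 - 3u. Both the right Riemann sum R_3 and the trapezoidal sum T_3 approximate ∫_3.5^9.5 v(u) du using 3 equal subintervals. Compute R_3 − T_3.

60

R_3 = 218.5.
T_3 = 158.5.
R_3 − T_3 = 60.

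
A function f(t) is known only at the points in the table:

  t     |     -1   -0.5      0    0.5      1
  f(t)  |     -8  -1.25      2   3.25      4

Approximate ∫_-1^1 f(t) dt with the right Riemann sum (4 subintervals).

4

Δt = 0.5.
Sum = 0.5·[(-1.25) + 2 + 3.25 + 4] = 4.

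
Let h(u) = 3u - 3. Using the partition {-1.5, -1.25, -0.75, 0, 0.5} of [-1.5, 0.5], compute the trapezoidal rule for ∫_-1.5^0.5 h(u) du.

Subinterval widths: 0.25, 0.5, 0.75, 0.5.
h(-1.5) = -7.5, h(-1.25) = -6.75, h(-0.75) = -5.25, h(0) = -3, h(0.5) = -1.5.
On each subinterval the trapezoid contributes (Δu_i/2)·[h(u_{i-1}) + h(u_i)].
Sum = -9.

-9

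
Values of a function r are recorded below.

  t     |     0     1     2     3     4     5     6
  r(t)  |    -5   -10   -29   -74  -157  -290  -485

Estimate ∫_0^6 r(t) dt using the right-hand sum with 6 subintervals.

Δt = 1.
Sum = 1·[(-10) + (-29) + (-74) + (-157) + (-290) + (-485)] = -1045.

-1045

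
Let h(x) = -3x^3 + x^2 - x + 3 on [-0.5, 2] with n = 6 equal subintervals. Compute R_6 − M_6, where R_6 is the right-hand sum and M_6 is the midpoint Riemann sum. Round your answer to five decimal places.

R_6 ≈ -8.8534433.
M_6 ≈ -3.4118200.
R_6 − M_6 ≈ -5.44162.

-5.44162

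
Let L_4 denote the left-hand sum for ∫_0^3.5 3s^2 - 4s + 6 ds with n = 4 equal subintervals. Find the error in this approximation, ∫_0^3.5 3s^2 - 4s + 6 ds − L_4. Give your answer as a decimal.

8.61328125

Exact integral: ∫_0^3.5 f(s) ds = 39.375.
L_4 = 30.76171875.
Error = 39.375 − 30.76171875 = 8.61328125.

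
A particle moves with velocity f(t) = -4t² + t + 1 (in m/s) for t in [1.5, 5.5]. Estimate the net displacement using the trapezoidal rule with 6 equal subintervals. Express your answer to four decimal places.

-200.5185

Δt = (5.5 − 1.5)/6 = 2/3.
f(1.5) = -6.5, f(13/6) = -281/18, f(17/6) = -509/18, f(3.5) = -44.5, f(25/6) = -1157/18, f(29/6) = -1577/18, f(5.5) = -114.5.
T_6 = (Δt/2)·[f(t_0) + 2f(t_1) + ... + 2f(t_{5}) + f(t_6)].
Sum ≈ -200.5185.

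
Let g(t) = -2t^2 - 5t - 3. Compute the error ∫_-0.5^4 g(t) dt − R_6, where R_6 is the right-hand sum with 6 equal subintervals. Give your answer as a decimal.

21.09375

Exact integral: ∫_-0.5^4 g(t) dt = -95.625.
R_6 = -116.71875.
Error = -95.625 − (-116.71875) = 21.09375.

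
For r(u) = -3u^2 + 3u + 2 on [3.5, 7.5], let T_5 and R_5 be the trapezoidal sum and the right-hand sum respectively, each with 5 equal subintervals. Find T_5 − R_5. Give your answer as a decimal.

48

T_5 = -306.28.
R_5 = -354.28.
T_5 − R_5 = 48.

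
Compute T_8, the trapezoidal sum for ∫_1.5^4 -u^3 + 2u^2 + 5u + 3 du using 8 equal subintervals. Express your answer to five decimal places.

Δu = (4 − 1.5)/8 = 0.3125.
f(1.5) = 11.625, f(1.8125) = 51931/4096, f(2.125) = 6687/512, f(2.4375) = 51561/4096, f(2.75) = 11.078125, f(3.0625) = 34191/4096, f(3.375) = 2157/512, f(3.6875) = -6179/4096, f(4) = -9.
T_8 = (Δu/2)·[f(u_0) + 2f(u_1) + ... + 2f(u_{7}) + f(u_8)].
Sum ≈ 19.30298.

19.30298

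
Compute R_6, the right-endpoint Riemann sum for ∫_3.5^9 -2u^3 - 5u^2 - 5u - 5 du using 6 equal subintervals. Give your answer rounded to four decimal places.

-5380.2254

Δu = (9 − 3.5)/6 = 11/12.
Right endpoints: 53/12, 16/3, 6.25, 43/6, 97/12, 9.
f(53/12) = -256547/864, f(16/3) = -12887/27, f(6.25) = -719.84375, f(43/6) = -27913/27, f(97/12) = -1234183/864, f(9) = -1913.
Sum = Δu · [f(53/12) + f(16/3) + f(6.25) + ...].
Sum ≈ -5380.2254.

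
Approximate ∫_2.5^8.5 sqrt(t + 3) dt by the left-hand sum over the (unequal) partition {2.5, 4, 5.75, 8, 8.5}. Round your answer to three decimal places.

16.462

Subinterval widths: 1.5, 1.75, 2.25, 0.5.
Left endpoints: 2.5, 4, 5.75, 8.
f(2.5) ≈ 2.345, f(4) ≈ 2.646, f(5.75) ≈ 2.958, f(8) ≈ 3.317.
Sum = Σ Δt_i · f(t_i).
Sum ≈ 16.462.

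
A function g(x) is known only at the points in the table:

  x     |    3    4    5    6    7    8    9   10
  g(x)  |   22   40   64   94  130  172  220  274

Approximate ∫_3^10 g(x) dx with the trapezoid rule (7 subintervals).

868

Δx = 1.
T_7 = (1/2)·[22 + 2·40 + 2·64 + 2·94 + 2·130 + 2·172 + 2·220 + 274] = 868.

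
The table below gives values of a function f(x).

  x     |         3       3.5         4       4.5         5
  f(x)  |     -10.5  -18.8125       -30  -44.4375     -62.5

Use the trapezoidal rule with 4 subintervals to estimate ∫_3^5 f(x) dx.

-64.875

Δx = 0.5.
T_4 = (0.5/2)·[(-10.5) + 2·(-18.8125) + 2·(-30) + 2·(-44.4375) + (-62.5)] = -64.875.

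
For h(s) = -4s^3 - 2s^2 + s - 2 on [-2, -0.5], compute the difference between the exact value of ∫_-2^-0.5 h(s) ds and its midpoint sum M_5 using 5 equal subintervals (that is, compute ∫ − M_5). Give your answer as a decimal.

0.14625

Exact integral: ∫_-2^-0.5 h(s) ds = 5.8125.
M_5 = 5.66625.
Error = 5.8125 − 5.66625 = 0.14625.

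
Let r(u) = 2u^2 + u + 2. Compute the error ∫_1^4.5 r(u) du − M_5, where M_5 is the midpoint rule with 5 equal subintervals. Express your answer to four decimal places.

0.2858

Exact integral: ∫_1^4.5 r(u) du ≈ 76.708333.
M_5 = 76.4225.
Error ≈ 76.708333 − 76.4225 ≈ 0.2858.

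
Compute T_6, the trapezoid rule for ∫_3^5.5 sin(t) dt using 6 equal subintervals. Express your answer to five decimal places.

Δt = (5.5 − 3)/6 = 5/12.
f(3) ≈ 0.14112, f(41/12) ≈ -0.27162, f(23/6) ≈ -0.63788, f(4.25) ≈ -0.89499, f(14/3) ≈ -0.99895, f(61/12) ≈ -0.93199, f(5.5) ≈ -0.70554.
T_6 = (Δt/2)·[f(t_0) + 2f(t_1) + ... + 2f(t_{5}) + f(t_6)].
Sum ≈ -1.67402.

-1.67402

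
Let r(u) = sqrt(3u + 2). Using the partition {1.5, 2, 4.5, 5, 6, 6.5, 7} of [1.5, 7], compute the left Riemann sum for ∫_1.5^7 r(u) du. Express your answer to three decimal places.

Subinterval widths: 0.5, 2.5, 0.5, 1, 0.5, 0.5.
Left endpoints: 1.5, 2, 4.5, 5, 6, 6.5.
r(1.5) ≈ 2.550, r(2) ≈ 2.828, r(4.5) ≈ 3.937, r(5) ≈ 4.123, r(6) ≈ 4.472, r(6.5) ≈ 4.637.
Sum = Σ Δu_i · r(u_i).
Sum ≈ 18.992.

18.992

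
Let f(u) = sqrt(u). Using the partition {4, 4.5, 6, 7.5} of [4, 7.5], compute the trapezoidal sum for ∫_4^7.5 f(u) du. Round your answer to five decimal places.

8.34951

Subinterval widths: 0.5, 1.5, 1.5.
f(4) ≈ 2.00000, f(4.5) ≈ 2.12132, f(6) ≈ 2.44949, f(7.5) ≈ 2.73861.
On each subinterval the trapezoid contributes (Δu_i/2)·[f(u_{i-1}) + f(u_i)].
Sum ≈ 8.34951.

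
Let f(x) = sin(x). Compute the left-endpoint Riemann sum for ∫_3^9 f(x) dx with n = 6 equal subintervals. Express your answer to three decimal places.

-0.208

Δx = (9 − 3)/6 = 1.
Left endpoints: 3, 4, 5, 6, 7, 8.
f(3) ≈ 0.141, f(4) ≈ -0.757, f(5) ≈ -0.959, f(6) ≈ -0.279, f(7) ≈ 0.657, f(8) ≈ 0.989.
Sum = Δx · [f(3) + f(4) + f(5) + ...].
Sum ≈ -0.208.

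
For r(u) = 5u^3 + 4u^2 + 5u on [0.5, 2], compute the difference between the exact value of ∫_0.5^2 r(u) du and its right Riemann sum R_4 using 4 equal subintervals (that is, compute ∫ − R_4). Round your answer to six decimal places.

-12.401367

Exact integral: ∫_0.5^2 r(u) du = 39.796875.
R_4 ≈ 52.19824219.
Error ≈ 39.796875 − 52.19824219 ≈ -12.401367.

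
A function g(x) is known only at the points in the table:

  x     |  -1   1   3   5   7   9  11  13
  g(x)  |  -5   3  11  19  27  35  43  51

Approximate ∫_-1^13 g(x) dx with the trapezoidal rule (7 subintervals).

Δx = 2.
T_7 = (2/2)·[(-5) + 2·3 + 2·11 + 2·19 + 2·27 + 2·35 + 2·43 + 51] = 322.

322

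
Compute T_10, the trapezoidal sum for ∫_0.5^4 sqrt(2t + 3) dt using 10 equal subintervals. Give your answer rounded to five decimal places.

9.49227

Δt = (4 − 0.5)/10 = 0.35.
f(0.5) ≈ 2.00000, f(0.85) ≈ 2.16795, f(1.2) ≈ 2.32379, f(1.55) ≈ 2.46982, f(1.9) ≈ 2.60768, f(2.25) ≈ 2.73861, f(2.6) ≈ 2.86356, f(2.95) ≈ 2.98329, f(3.3) ≈ 3.09839, f(3.65) ≈ 3.20936, f(4) ≈ 3.31662.
T_10 = (Δt/2)·[f(t_0) + 2f(t_1) + ... + 2f(t_{9}) + f(t_10)].
Sum ≈ 9.49227.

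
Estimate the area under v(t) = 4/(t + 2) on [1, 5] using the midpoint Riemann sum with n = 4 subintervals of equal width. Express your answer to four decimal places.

Δt = (5 − 1)/4 = 1.
Midpoints: 1.5, 2.5, 3.5, 4.5.
v(1.5) = 8/7, v(2.5) = 8/9, v(3.5) = 8/11, v(4.5) = 8/13.
Sum = Δt · [v(1.5) + v(2.5) + v(3.5) + v(4.5)].
Sum ≈ 3.3744.

3.3744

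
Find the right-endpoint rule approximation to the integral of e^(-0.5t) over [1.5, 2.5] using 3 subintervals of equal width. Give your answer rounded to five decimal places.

0.34161

Δt = (2.5 − 1.5)/3 = 1/3.
Right endpoints: 11/6, 13/6, 2.5.
f(11/6) ≈ 0.39985, f(13/6) ≈ 0.33847, f(2.5) ≈ 0.28650.
Sum = Δt · [f(11/6) + f(13/6) + f(2.5)].
Sum ≈ 0.34161.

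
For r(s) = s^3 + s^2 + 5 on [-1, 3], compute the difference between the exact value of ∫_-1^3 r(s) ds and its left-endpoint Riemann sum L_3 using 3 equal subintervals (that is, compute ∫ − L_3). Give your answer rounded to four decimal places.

19.2593

Exact integral: ∫_-1^3 r(s) ds ≈ 49.333333.
L_3 ≈ 30.074074.
Error ≈ 49.333333 − 30.074074 ≈ 19.2593.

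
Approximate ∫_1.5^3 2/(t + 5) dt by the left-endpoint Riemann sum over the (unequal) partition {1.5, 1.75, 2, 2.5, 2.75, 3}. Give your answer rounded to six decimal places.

0.425037

Subinterval widths: 0.25, 0.25, 0.5, 0.25, 0.25.
Left endpoints: 1.5, 1.75, 2, 2.5, 2.75.
f(1.5) = 4/13, f(1.75) = 8/27, f(2) = 2/7, f(2.5) = 4/15, f(2.75) = 8/31.
Sum = Σ Δt_i · f(t_i).
Sum ≈ 0.425037.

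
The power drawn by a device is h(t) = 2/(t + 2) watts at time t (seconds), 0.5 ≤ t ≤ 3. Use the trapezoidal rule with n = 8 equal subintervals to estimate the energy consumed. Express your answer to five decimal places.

1.38824

Δt = (3 − 0.5)/8 = 0.3125.
h(0.5) = 0.8, h(0.8125) = 32/45, h(1.125) = 0.64, h(1.4375) = 32/55, h(1.75) = 8/15, h(2.0625) = 32/65, h(2.375) = 16/35, h(2.6875) = 32/75, h(3) = 0.4.
T_8 = (Δt/2)·[h(t_0) + 2h(t_1) + ... + 2h(t_{7}) + h(t_8)].
Sum ≈ 1.38824.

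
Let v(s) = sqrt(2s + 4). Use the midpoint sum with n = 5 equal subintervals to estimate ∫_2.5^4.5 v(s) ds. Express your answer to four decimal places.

Δs = (4.5 − 2.5)/5 = 0.4.
Midpoints: 2.7, 3.1, 3.5, 3.9, 4.3.
v(2.7) ≈ 3.0659, v(3.1) ≈ 3.1937, v(3.5) ≈ 3.3166, v(3.9) ≈ 3.4351, v(4.3) ≈ 3.5496.
Sum = Δs · [v(2.7) + v(3.1) + v(3.5) + v(3.9) + v(4.3)].
Sum ≈ 6.6244.

6.6244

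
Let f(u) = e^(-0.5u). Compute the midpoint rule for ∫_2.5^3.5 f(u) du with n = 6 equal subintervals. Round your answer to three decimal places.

Δu = (3.5 − 2.5)/6 = 1/6.
Midpoints: 31/12, 2.75, 35/12, 37/12, 3.25, 41/12.
f(31/12) ≈ 0.275, f(2.75) ≈ 0.253, f(35/12) ≈ 0.233, f(37/12) ≈ 0.214, f(3.25) ≈ 0.197, f(41/12) ≈ 0.181.
Sum = Δu · [f(31/12) + f(2.75) + f(35/12) + ...].
Sum ≈ 0.225.

0.225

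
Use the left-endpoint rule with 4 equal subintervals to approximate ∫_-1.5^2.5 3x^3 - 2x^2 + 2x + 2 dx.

Δx = (2.5 − (-1.5))/4 = 1.
Left endpoints: -1.5, -0.5, 0.5, 1.5.
f(-1.5) = -15.625, f(-0.5) = 0.125, f(0.5) = 2.875, f(1.5) = 10.625.
Sum = Δx · [f(-1.5) + f(-0.5) + f(0.5) + f(1.5)].
Sum = -2.

-2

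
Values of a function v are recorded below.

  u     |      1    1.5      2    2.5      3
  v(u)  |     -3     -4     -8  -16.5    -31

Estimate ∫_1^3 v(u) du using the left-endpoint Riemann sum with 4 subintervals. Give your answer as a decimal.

-15.75

Δu = 0.5.
Sum = 0.5·[(-3) + (-4) + (-8) + (-16.5)] = -15.75.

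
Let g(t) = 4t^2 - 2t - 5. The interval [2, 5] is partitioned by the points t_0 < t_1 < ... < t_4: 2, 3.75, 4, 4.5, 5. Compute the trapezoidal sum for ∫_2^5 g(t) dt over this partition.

Subinterval widths: 1.75, 0.25, 0.5, 0.5.
g(2) = 7, g(3.75) = 43.75, g(4) = 51, g(4.5) = 67, g(5) = 85.
On each subinterval the trapezoid contributes (Δt_i/2)·[g(t_{i-1}) + g(t_i)].
Sum = 123.75.

123.75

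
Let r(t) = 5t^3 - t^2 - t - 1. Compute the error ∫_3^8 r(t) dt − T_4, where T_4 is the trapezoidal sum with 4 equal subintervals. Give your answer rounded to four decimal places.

-106.1198

Exact integral: ∫_3^8 r(t) dt ≈ 4824.583333.
T_4 = 4930.703125.
Error ≈ 4824.583333 − 4930.703125 ≈ -106.1198.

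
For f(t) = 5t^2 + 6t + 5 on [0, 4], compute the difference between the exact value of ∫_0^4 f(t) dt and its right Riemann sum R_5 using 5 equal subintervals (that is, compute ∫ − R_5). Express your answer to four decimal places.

Exact integral: ∫_0^4 f(t) dt ≈ 174.666667.
R_5 = 218.4.
Error ≈ 174.666667 − 218.4 ≈ -43.7333.

-43.7333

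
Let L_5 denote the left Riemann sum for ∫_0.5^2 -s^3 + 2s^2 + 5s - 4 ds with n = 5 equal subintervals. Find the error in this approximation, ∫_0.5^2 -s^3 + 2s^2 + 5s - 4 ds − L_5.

1.108125

Exact integral: ∫_0.5^2 f(s) ds = 4.640625.
L_5 = 3.5325.
Error = 4.640625 − 3.5325 = 1.108125.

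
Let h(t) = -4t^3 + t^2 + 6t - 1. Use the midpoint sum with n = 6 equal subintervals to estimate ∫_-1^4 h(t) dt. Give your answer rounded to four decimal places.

Δt = (4 − (-1))/6 = 5/6.
Midpoints: -7/12, 0.25, 13/12, 23/12, 2.75, 43/12.
h(-7/12) = -727/216, h(0.25) = 0.5, h(13/12) = 343/216, h(23/12) = -1511/108, h(2.75) = -60.125, h(43/12) = -4069/27.
Sum = Δt · [h(-7/12) + h(0.25) + h(13/12) + ...].
Sum ≈ -188.4144.

-188.4144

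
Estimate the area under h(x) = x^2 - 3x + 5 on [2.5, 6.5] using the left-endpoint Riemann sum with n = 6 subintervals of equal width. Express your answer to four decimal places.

44.6296

Δx = (6.5 − 2.5)/6 = 2/3.
Left endpoints: 2.5, 19/6, 23/6, 4.5, 31/6, 35/6.
h(2.5) = 3.75, h(19/6) = 199/36, h(23/6) = 295/36, h(4.5) = 11.75, h(31/6) = 583/36, h(35/6) = 775/36.
Sum = Δx · [h(2.5) + h(19/6) + h(23/6) + ...].
Sum ≈ 44.6296.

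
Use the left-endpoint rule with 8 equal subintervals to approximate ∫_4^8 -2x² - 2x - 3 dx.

-333

Δx = (8 − 4)/8 = 0.5.
Left endpoints: 4, 4.5, 5, 5.5, 6, 6.5, 7, 7.5.
f(4) = -43, f(4.5) = -52.5, f(5) = -63, f(5.5) = -74.5, f(6) = -87, f(6.5) = -100.5, f(7) = -115, f(7.5) = -130.5.
Sum = Δx · [f(4) + f(4.5) + f(5) + ...].
Sum = -333.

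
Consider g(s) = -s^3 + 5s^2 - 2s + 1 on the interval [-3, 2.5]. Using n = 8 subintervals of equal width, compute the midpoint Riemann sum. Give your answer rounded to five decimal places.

Δs = (2.5 − (-3))/8 = 0.6875.
Midpoints: -2.65625, -1.96875, -1.28125, -0.59375, 0.09375, 0.78125, 1.46875, 2.15625.
g(-2.65625) = 1976973/32768, g(-1.96875) = 1046879/32768, g(-1.28125) = 454617/32768, g(-0.59375) = 136299/32768, g(0.09375) = 28037/32768, g(0.78125) = 65943/32768, g(1.46875) = 186129/32768, g(2.15625) = 324707/32768.
Sum = Δs · [g(-2.65625) + g(-1.96875) + g(-1.28125) + ...].
Sum ≈ 88.53040.

88.53040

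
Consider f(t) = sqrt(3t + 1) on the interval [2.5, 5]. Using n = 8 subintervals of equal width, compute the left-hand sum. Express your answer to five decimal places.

8.54462

Δt = (5 − 2.5)/8 = 0.3125.
Left endpoints: 2.5, 2.8125, 3.125, 3.4375, 3.75, 4.0625, 4.375, 4.6875.
f(2.5) ≈ 2.91548, f(2.8125) ≈ 3.07205, f(3.125) ≈ 3.22102, f(3.4375) ≈ 3.36341, f(3.75) ≈ 3.50000, f(4.0625) ≈ 3.63146, f(4.375) ≈ 3.75832, f(4.6875) ≈ 3.88104.
Sum = Δt · [f(2.5) + f(2.8125) + f(3.125) + ...].
Sum ≈ 8.54462.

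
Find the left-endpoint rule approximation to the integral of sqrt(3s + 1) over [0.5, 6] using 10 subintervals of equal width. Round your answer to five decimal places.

Δs = (6 − 0.5)/10 = 0.55.
Left endpoints: 0.5, 1.05, 1.6, 2.15, 2.7, 3.25, 3.8, 4.35, 4.9, 5.45.
f(0.5) ≈ 1.58114, f(1.05) ≈ 2.03715, f(1.6) ≈ 2.40832, f(2.15) ≈ 2.72947, f(2.7) ≈ 3.01662, f(3.25) ≈ 3.27872, f(3.8) ≈ 3.52136, f(4.35) ≈ 3.74833, f(4.9) ≈ 3.96232, f(5.45) ≈ 4.16533.
Sum = Δs · [f(0.5) + f(1.05) + f(1.6) + ...].
Sum ≈ 16.74683.

16.74683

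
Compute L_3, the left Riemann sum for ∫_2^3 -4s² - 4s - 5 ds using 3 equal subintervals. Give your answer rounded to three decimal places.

Δs = (3 − 2)/3 = 1/3.
Left endpoints: 2, 7/3, 8/3.
f(2) = -29, f(7/3) = -325/9, f(8/3) = -397/9.
Sum = Δs · [f(2) + f(7/3) + f(8/3)].
Sum ≈ -36.407.

-36.407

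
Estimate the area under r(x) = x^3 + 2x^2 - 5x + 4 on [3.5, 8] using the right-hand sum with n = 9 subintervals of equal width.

Δx = (8 − 3.5)/9 = 0.5.
Right endpoints: 4, 4.5, 5, 5.5, 6, 6.5, 7, 7.5, 8.
r(4) = 80, r(4.5) = 113.125, r(5) = 154, r(5.5) = 203.375, r(6) = 262, r(6.5) = 330.625, r(7) = 410, r(7.5) = 500.875, r(8) = 604.
Sum = Δx · [r(4) + r(4.5) + r(5) + ...].
Sum = 1329.

1329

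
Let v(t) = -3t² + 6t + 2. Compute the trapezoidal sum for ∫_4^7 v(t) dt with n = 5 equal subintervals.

-174.54

Δt = (7 − 4)/5 = 0.6.
v(4) = -22, v(4.6) = -33.88, v(5.2) = -47.92, v(5.8) = -64.12, v(6.4) = -82.48, v(7) = -103.
T_5 = (Δt/2)·[v(t_0) + 2v(t_1) + ... + 2v(t_{4}) + v(t_5)].
Sum = -174.54.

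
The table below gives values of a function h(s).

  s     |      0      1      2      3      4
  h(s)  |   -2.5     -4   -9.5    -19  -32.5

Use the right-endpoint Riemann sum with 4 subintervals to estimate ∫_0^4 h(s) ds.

-65

Δs = 1.
Sum = 1·[(-4) + (-9.5) + (-19) + (-32.5)] = -65.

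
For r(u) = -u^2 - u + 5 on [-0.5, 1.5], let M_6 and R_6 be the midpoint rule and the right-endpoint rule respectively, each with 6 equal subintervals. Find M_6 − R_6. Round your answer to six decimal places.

0.722222

M_6 ≈ 7.85185185.
R_6 ≈ 7.12962963.
M_6 − R_6 ≈ 0.722222.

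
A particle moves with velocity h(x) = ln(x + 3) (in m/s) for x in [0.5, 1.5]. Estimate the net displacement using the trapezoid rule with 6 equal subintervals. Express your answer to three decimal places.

1.384

Δx = (1.5 − 0.5)/6 = 1/6.
h(0.5) ≈ 1.253, h(2/3) ≈ 1.299, h(5/6) ≈ 1.344, h(1) ≈ 1.386, h(7/6) ≈ 1.427, h(4/3) ≈ 1.466, h(1.5) ≈ 1.504.
T_6 = (Δx/2)·[h(x_0) + 2h(x_1) + ... + 2h(x_{5}) + h(x_6)].
Sum ≈ 1.384.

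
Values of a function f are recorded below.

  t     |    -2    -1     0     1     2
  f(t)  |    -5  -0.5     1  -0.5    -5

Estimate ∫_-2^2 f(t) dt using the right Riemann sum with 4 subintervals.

Δt = 1.
Sum = 1·[(-0.5) + 1 + (-0.5) + (-5)] = -5.

-5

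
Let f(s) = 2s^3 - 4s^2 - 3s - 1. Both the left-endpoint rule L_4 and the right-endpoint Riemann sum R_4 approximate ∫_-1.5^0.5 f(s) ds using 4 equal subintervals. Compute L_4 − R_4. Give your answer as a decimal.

-4.5

L_4 = -9.
R_4 = -4.5.
L_4 − R_4 = -4.5.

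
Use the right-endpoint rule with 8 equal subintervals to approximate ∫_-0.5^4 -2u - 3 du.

-31.78125

Δu = (4 − (-0.5))/8 = 0.5625.
Right endpoints: 0.0625, 0.625, 1.1875, 1.75, 2.3125, 2.875, 3.4375, 4.
f(0.0625) = -3.125, f(0.625) = -4.25, f(1.1875) = -5.375, f(1.75) = -6.5, f(2.3125) = -7.625, f(2.875) = -8.75, f(3.4375) = -9.875, f(4) = -11.
Sum = Δu · [f(0.0625) + f(0.625) + f(1.1875) + ...].
Sum = -31.78125.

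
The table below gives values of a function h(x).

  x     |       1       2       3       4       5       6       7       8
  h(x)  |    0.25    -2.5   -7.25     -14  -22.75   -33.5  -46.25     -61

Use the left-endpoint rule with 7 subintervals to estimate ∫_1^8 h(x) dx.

-126

Δx = 1.
Sum = 1·[0.25 + (-2.5) + (-7.25) + (-14) + (-22.75) + (-33.5) + (-46.25)] = -126.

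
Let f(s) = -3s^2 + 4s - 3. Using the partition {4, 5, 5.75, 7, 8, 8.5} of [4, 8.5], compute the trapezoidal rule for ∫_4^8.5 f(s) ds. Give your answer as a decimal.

Subinterval widths: 1, 0.75, 1.25, 1, 0.5.
f(4) = -35, f(5) = -58, f(5.75) = -79.1875, f(7) = -122, f(8) = -163, f(8.5) = -185.75.
On each subinterval the trapezoid contributes (Δs_i/2)·[f(s_{i-1}) + f(s_i)].
Sum = -453.375.

-453.375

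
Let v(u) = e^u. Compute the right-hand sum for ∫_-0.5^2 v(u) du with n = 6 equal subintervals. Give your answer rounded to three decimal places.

8.293

Δu = (2 − (-0.5))/6 = 5/12.
Right endpoints: -1/12, 1/3, 0.75, 7/6, 19/12, 2.
v(-1/12) ≈ 0.920, v(1/3) ≈ 1.396, v(0.75) ≈ 2.117, v(7/6) ≈ 3.211, v(19/12) ≈ 4.871, v(2) ≈ 7.389.
Sum = Δu · [v(-1/12) + v(1/3) + v(0.75) + ...].
Sum ≈ 8.293.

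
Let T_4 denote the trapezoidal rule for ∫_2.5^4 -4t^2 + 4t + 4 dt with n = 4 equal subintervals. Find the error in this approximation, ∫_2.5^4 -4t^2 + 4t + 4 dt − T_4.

Exact integral: ∫_2.5^4 f(t) dt = -39.
T_4 = -39.140625.
Error = -39 − (-39.140625) = 0.140625.

0.140625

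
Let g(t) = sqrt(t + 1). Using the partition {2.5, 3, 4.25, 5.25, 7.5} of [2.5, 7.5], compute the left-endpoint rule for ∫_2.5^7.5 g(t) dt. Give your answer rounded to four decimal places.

11.3517

Subinterval widths: 0.5, 1.25, 1, 2.25.
Left endpoints: 2.5, 3, 4.25, 5.25.
g(2.5) ≈ 1.8708, g(3) ≈ 2.0000, g(4.25) ≈ 2.2913, g(5.25) ≈ 2.5000.
Sum = Σ Δt_i · g(t_i).
Sum ≈ 11.3517.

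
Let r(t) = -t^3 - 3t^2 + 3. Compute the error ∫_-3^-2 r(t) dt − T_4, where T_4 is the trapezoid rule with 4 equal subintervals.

Exact integral: ∫_-3^-2 r(t) dt = 0.25.
T_4 = 0.296875.
Error = 0.25 − 0.296875 = -0.046875.

-0.046875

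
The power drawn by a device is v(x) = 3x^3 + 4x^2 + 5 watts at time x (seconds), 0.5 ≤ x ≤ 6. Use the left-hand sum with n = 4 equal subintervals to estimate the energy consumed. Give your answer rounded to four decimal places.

Δx = (6 − 0.5)/4 = 1.375.
Left endpoints: 0.5, 1.875, 3.25, 4.625.
v(0.5) = 6.375, v(1.875) = 19885/512, v(3.25) = 150.234375, v(4.625) = 198327/512.
Sum = Δx · [v(0.5) + v(1.875) + v(3.25) + v(4.625)].
Sum ≈ 801.3564.

801.3564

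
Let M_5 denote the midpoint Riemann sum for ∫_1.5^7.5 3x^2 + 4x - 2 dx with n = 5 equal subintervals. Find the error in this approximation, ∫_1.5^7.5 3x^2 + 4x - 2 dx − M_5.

Exact integral: ∫_1.5^7.5 f(x) dx = 514.5.
M_5 = 512.34.
Error = 514.5 − 512.34 = 2.16.

2.16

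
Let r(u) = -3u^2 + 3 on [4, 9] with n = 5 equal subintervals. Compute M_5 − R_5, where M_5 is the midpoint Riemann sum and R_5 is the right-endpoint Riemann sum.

101.25

M_5 = -648.75.
R_5 = -750.
M_5 − R_5 = 101.25.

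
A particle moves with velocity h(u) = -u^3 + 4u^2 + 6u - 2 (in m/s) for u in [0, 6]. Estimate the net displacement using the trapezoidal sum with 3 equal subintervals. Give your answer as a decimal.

Δu = (6 − 0)/3 = 2.
h(0) = -2, h(2) = 18, h(4) = 22, h(6) = -38.
T_3 = (Δu/2)·[h(u_0) + 2h(u_1) + 2h(u_2) + h(u_3)].
Sum = 40.

40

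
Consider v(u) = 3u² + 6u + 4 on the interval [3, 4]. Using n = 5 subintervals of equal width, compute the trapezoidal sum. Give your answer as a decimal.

Δu = (4 − 3)/5 = 0.2.
v(3) = 49, v(3.2) = 53.92, v(3.4) = 59.08, v(3.6) = 64.48, v(3.8) = 70.12, v(4) = 76.
T_5 = (Δu/2)·[v(u_0) + 2v(u_1) + ... + 2v(u_{4}) + v(u_5)].
Sum = 62.02.

62.02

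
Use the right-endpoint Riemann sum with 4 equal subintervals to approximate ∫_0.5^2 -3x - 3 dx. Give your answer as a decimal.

Δx = (2 − 0.5)/4 = 0.375.
Right endpoints: 0.875, 1.25, 1.625, 2.
f(0.875) = -5.625, f(1.25) = -6.75, f(1.625) = -7.875, f(2) = -9.
Sum = Δx · [f(0.875) + f(1.25) + f(1.625) + f(2)].
Sum = -10.96875.

-10.96875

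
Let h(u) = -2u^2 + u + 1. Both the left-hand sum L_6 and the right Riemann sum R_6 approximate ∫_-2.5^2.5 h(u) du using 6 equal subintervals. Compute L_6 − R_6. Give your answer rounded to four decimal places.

L_6 ≈ -19.074074.
R_6 ≈ -14.907407.
L_6 − R_6 ≈ -4.1667.

-4.1667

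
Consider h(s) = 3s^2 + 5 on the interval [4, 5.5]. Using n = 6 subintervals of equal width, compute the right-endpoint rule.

Δs = (5.5 − 4)/6 = 0.25.
Right endpoints: 4.25, 4.5, 4.75, 5, 5.25, 5.5.
h(4.25) = 59.1875, h(4.5) = 65.75, h(4.75) = 72.6875, h(5) = 80, h(5.25) = 87.6875, h(5.5) = 95.75.
Sum = Δs · [h(4.25) + h(4.5) + h(4.75) + ...].
Sum = 115.265625.

115.265625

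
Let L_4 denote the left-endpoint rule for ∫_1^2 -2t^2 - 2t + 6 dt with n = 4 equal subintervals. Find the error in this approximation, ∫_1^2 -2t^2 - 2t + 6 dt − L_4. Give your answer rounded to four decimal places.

Exact integral: ∫_1^2 f(t) dt ≈ -1.666667.
L_4 = -0.6875.
Error ≈ -1.666667 − (-0.6875) ≈ -0.9792.

-0.9792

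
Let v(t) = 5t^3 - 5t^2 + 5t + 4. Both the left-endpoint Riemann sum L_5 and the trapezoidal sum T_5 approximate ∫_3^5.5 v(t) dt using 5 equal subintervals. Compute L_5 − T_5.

-150.78125

L_5 = 728.75.
T_5 = 879.53125.
L_5 − T_5 = -150.78125.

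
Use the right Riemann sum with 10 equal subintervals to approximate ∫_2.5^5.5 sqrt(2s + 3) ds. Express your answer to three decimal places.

10.055

Δs = (5.5 − 2.5)/10 = 0.3.
Right endpoints: 2.8, 3.1, 3.4, 3.7, 4, 4.3, 4.6, 4.9, 5.2, 5.5.
f(2.8) ≈ 2.933, f(3.1) ≈ 3.033, f(3.4) ≈ 3.130, f(3.7) ≈ 3.225, f(4) ≈ 3.317, f(4.3) ≈ 3.406, f(4.6) ≈ 3.493, f(4.9) ≈ 3.578, f(5.2) ≈ 3.661, f(5.5) ≈ 3.742.
Sum = Δs · [f(2.8) + f(3.1) + f(3.4) + ...].
Sum ≈ 10.055.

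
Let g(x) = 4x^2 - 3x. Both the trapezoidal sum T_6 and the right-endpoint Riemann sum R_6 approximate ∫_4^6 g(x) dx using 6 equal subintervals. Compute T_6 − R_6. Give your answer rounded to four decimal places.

T_6 ≈ 172.814815.
R_6 ≈ 185.148148.
T_6 − R_6 ≈ -12.3333.

-12.3333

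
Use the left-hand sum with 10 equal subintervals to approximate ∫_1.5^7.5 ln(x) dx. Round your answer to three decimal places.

8.005

Δx = (7.5 − 1.5)/10 = 0.6.
Left endpoints: 1.5, 2.1, 2.7, 3.3, 3.9, 4.5, 5.1, 5.7, 6.3, 6.9.
f(1.5) ≈ 0.405, f(2.1) ≈ 0.742, f(2.7) ≈ 0.993, f(3.3) ≈ 1.194, f(3.9) ≈ 1.361, f(4.5) ≈ 1.504, f(5.1) ≈ 1.629, f(5.7) ≈ 1.740, f(6.3) ≈ 1.841, f(6.9) ≈ 1.932.
Sum = Δx · [f(1.5) + f(2.1) + f(2.7) + ...].
Sum ≈ 8.005.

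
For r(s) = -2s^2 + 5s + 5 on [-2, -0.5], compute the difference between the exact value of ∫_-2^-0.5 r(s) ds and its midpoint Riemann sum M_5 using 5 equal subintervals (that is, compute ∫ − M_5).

Exact integral: ∫_-2^-0.5 r(s) ds = -7.125.
M_5 = -7.1025.
Error = -7.125 − (-7.1025) = -0.0225.

-0.0225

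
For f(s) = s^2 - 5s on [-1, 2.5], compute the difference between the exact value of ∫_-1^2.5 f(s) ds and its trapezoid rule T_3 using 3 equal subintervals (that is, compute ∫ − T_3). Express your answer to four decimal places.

Exact integral: ∫_-1^2.5 f(s) ds ≈ -7.583333.
T_3 ≈ -6.789352.
Error ≈ -7.583333 − (-6.789352) ≈ -0.7940.

-0.7940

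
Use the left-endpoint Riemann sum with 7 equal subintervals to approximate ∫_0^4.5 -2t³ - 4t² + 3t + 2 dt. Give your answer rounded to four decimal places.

-212.3036

Δt = (4.5 − 0)/7 = 9/14.
Left endpoints: 0, 9/14, 9/7, 27/14, 18/7, 45/14, 27/7.
f(0) = 2, f(9/14) = 2393/1372, f(9/7) = -1717/343, f(27/14) = -29413/1372, f(18/7) = -17404/343, f(45/14) = -131851/1372, f(27/7) = -55123/343.
Sum = Δt · [f(0) + f(9/14) + f(9/7) + ...].
Sum ≈ -212.3036.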